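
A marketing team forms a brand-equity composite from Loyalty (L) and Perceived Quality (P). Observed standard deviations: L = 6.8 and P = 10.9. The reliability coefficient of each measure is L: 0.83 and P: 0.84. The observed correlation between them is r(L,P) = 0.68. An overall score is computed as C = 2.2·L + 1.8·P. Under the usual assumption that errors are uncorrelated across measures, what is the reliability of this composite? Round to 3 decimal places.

Var(C) = 2.2²·6.8² + 1.8²·10.9² + 2·[3.96·6.8·10.9·0.68] = 608.746 + 399.181 = 1007.93.
With uncorrelated errors the cross-covariances are all true-score covariance, so they carry over unchanged; only the diagonal terms shrink to ρᵢσᵢ².
True-score variance = [2.2²·6.8²·0.83 + 1.8²·10.9²·0.84] + 399.181 = 509.109 + 399.181 = 908.289.
Reliability = 908.289 / 1007.93 = 0.901.

0.901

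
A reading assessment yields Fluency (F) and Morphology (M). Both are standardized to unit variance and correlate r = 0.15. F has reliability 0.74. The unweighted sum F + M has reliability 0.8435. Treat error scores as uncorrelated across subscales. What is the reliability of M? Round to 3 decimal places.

Var(F+M) = 2 + 2·0.15 = 2.300.
True-score variance = ρ_F + ρ_M + 2·0.15, so 0.8435 = (0.74 + ρ_M + 0.30) / 2.300.
ρ_M = 0.8435·2.300 − 0.74 − 0.30 = 0.900.

0.900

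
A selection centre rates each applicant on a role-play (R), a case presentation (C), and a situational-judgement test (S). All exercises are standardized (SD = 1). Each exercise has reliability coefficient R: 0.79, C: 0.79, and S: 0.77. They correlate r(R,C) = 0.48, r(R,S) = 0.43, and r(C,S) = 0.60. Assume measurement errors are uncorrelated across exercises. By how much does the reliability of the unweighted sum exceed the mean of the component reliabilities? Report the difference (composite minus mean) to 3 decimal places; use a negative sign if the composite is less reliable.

0.109

Var(sum) = 3 + 3.02 = 6.02; true-score variance = 2.35 + 3.02 = 5.37; composite reliability = 0.8920.
Mean component reliability = 0.7833.
Difference = 0.8920 − 0.7833 = 0.109.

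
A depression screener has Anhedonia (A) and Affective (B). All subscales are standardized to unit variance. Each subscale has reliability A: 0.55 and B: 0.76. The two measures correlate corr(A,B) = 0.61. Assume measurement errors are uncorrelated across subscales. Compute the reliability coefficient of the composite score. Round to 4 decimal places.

Var(A+B) = 2 + 2·[0.61] = 2 + 1.22 = 3.22.
Under uncorrelated errors the observed covariances equal the true-score covariances, so only the own-variance terms attenuate.
True-score variance = [0.55 + 0.76] + 1.22 = 1.31 + 1.22 = 2.53.
Reliability = 2.53 / 3.22 = 0.7857.

0.7857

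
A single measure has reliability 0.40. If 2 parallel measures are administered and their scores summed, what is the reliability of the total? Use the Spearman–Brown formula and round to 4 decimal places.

0.5714

ρ_k = kρ / (1 + (k−1)ρ) = 2·0.40 / (1 + 1·0.40) = 0.800 / 1.400 = 0.5714.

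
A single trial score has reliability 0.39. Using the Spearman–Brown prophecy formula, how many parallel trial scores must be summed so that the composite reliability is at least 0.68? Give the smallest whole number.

4

k ≥ ρ*(1−ρ₁)/(ρ₁(1−ρ*)) = 0.68·0.61 / (0.39·0.32) = 3.324.
Smallest integer k = 4.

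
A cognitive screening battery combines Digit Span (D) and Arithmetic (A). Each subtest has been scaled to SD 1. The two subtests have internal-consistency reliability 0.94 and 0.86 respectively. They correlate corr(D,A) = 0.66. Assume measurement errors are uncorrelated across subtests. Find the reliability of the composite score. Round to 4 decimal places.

Var(D+A) = 2 + 2·[0.66] = 2 + 1.32 = 3.32.
With uncorrelated errors the cross-covariances are all true-score covariance, so they carry over unchanged; only the diagonal terms shrink to ρᵢσᵢ².
True-score variance = [0.94 + 0.86] + 1.32 = 1.8 + 1.32 = 3.12.
Reliability = 3.12 / 3.32 = 0.9398.

0.9398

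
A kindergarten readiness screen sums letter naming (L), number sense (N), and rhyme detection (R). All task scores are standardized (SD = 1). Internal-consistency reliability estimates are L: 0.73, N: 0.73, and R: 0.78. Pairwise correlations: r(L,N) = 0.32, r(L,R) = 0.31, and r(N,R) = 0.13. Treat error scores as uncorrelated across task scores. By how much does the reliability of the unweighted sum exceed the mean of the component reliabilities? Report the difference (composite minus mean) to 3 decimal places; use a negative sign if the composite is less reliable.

0.085

Var(sum) = 3 + 1.52 = 4.52; true-score variance = 2.24 + 1.52 = 3.76; composite reliability = 0.8319.
Mean component reliability = 0.7467.
Difference = 0.8319 − 0.7467 = 0.085.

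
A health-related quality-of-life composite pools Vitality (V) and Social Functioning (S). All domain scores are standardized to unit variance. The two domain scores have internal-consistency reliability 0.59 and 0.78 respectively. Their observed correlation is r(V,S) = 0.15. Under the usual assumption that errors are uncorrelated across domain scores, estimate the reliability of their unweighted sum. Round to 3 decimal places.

Var(V+S) = 2 + 2·[0.15] = 2 + 0.3 = 2.3.
Under uncorrelated errors the observed covariances equal the true-score covariances, so only the own-variance terms attenuate.
True-score variance = [0.59 + 0.78] + 0.3 = 1.37 + 0.3 = 1.67.
Reliability = 1.67 / 2.3 = 0.726.

0.726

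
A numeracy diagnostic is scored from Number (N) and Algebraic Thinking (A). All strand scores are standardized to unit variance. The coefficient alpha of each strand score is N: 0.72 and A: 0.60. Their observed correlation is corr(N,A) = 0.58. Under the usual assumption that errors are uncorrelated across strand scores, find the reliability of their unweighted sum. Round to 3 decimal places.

Var(N+A) = 2 + 2·[0.58] = 2 + 1.16 = 3.16.
Under uncorrelated errors the observed covariances equal the true-score covariances, so only the own-variance terms attenuate.
True-score variance = [0.72 + 0.60] + 1.16 = 1.32 + 1.16 = 2.48.
Reliability = 2.48 / 3.16 = 0.785.

0.785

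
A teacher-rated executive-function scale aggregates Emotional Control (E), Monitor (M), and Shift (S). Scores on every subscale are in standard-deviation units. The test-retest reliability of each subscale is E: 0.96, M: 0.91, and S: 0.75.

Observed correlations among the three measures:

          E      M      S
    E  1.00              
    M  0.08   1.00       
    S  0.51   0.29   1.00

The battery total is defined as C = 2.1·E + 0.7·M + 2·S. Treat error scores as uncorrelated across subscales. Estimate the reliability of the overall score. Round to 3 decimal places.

0.914

Var(C) = 2.1² + 0.7² + 2² + 2·[1.47·0.08 + 4.2·0.51 + 1.4·0.29] = 8.9 + 5.3312 = 14.2312.
Under uncorrelated errors the observed covariances equal the true-score covariances, so only the own-variance terms attenuate.
True-score variance = [2.1²·0.96 + 0.7²·0.91 + 2²·0.75] + 5.3312 = 7.6795 + 5.3312 = 13.0107.
Reliability = 13.0107 / 14.2312 = 0.914.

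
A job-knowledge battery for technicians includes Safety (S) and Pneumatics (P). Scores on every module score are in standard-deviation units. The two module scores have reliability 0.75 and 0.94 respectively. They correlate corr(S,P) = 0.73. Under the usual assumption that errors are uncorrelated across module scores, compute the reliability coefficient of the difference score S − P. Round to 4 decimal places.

0.4259

Var(S−P) = 1 + 1 − 2·0.73 = 2 − 1.46 = 0.54.
Under uncorrelated errors the observed covariances equal the true-score covariances, so only the own-variance terms attenuate.
True-score variance = [0.75 + 0.94] − 1.46 = 1.69 − 1.46 = 0.23.
Reliability = 0.23 / 0.54 = 0.4259.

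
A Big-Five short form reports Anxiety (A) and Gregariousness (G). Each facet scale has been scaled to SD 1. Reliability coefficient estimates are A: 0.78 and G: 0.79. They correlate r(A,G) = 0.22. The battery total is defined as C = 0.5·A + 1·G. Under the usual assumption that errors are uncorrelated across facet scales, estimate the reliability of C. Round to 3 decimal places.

Var(C) = 0.5² + 1 + 2·[0.5·0.22] = 1.25 + 0.22 = 1.47.
Because errors are independent across components, Cov(Tᵢ,Tⱼ) = Cov(Xᵢ,Xⱼ); the off-diagonal part of the true-score variance is the same as above.
True-score variance = [0.5²·0.78 + 0.79] + 0.22 = 0.985 + 0.22 = 1.205.
Reliability = 1.205 / 1.47 = 0.820.

0.820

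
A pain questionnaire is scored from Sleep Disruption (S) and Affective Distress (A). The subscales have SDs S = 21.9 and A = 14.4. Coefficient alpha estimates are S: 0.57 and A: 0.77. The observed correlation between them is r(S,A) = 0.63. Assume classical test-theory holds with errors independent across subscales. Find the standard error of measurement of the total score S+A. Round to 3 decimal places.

15.935

Var(total) = 686.97 + 397.354 = 1084.32.
True-score variance = 433.045 + 397.354 = 830.399, so reliability = 0.7658.
Error variance = 1084.32 − 830.399 = 253.925; SEM = √253.925 = 15.935.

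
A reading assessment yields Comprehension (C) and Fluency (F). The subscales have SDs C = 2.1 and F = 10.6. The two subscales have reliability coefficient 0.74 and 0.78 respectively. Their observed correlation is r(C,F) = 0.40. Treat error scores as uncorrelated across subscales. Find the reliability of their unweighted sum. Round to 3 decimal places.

0.808

Var(C+F) = 2.1² + 10.6² + 2·[2.1·10.6·0.40] = 116.77 + 17.808 = 134.578.
Because errors are independent across components, Cov(Tᵢ,Tⱼ) = Cov(Xᵢ,Xⱼ); the off-diagonal part of the true-score variance is the same as above.
True-score variance = [2.1²·0.74 + 10.6²·0.78] + 17.808 = 90.9042 + 17.808 = 108.712.
Reliability = 108.712 / 134.578 = 0.808.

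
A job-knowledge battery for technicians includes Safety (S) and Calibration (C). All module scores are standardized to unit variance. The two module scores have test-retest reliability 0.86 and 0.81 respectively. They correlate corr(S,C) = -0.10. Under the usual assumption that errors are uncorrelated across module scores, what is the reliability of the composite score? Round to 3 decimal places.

0.817

Var(S+C) = 2 + 2·[(-0.10)] = 2 − 0.2 = 1.8.
Under uncorrelated errors the observed covariances equal the true-score covariances, so only the own-variance terms attenuate.
True-score variance = [0.86 + 0.81] − 0.2 = 1.67 − 0.2 = 1.47.
Reliability = 1.47 / 1.8 = 0.817.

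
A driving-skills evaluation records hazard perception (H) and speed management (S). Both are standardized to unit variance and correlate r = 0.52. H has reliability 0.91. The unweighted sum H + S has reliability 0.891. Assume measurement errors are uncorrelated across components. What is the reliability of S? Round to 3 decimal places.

Var(H+S) = 2 + 2·0.52 = 3.040.
True-score variance = ρ_H + ρ_S + 2·0.52, so 0.891 = (0.91 + ρ_S + 1.04) / 3.040.
ρ_S = 0.891·3.040 − 0.91 − 1.04 = 0.759.

0.759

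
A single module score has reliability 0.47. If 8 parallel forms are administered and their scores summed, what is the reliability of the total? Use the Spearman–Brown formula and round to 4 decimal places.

ρ_k = kρ / (1 + (k−1)ρ) = 8·0.47 / (1 + 7·0.47) = 3.760 / 4.290 = 0.8765.

0.8765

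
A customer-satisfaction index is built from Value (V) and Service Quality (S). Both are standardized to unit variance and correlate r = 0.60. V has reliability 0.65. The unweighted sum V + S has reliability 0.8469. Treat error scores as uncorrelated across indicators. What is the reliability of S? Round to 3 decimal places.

0.860

Var(V+S) = 2 + 2·0.60 = 3.200.
True-score variance = ρ_V + ρ_S + 2·0.60, so 0.8469 = (0.65 + ρ_S + 1.20) / 3.200.
ρ_S = 0.8469·3.200 − 0.65 − 1.20 = 0.860.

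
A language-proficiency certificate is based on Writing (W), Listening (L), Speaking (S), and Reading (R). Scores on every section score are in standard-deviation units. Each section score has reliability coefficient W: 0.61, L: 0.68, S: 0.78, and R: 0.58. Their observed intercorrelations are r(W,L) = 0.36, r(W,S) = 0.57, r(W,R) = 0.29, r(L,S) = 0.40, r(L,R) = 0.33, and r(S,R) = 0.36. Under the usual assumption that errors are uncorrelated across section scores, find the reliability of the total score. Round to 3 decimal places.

0.843

Var(W+L+S+R) = 4 + 2·[0.36 + 0.57 + 0.29 + 0.40 + 0.33 + 0.36] = 4 + 4.62 = 8.62.
With uncorrelated errors the cross-covariances are all true-score covariance, so they carry over unchanged; only the diagonal terms shrink to ρᵢσᵢ².
True-score variance = [0.61 + 0.68 + 0.78 + 0.58] + 4.62 = 2.65 + 4.62 = 7.27.
Reliability = 7.27 / 8.62 = 0.843.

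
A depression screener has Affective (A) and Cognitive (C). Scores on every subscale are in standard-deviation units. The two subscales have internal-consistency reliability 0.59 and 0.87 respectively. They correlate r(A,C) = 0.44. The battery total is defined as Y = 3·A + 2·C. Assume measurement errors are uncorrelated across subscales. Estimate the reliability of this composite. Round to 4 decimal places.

0.7697

Var(Y) = 3² + 2² + 2·[6·0.44] = 13 + 5.28 = 18.28.
With uncorrelated errors the cross-covariances are all true-score covariance, so they carry over unchanged; only the diagonal terms shrink to ρᵢσᵢ².
True-score variance = [3²·0.59 + 2²·0.87] + 5.28 = 8.79 + 5.28 = 14.07.
Reliability = 14.07 / 18.28 = 0.7697.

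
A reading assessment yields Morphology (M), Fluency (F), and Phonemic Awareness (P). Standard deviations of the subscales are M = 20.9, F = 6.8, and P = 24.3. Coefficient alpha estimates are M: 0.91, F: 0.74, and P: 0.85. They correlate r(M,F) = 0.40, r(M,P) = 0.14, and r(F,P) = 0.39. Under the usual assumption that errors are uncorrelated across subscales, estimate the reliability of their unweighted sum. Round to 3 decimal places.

Var(M+F+P) = 20.9² + 6.8² + 24.3² + 2·[20.9·6.8·0.40 + 20.9·24.3·0.14 + 6.8·24.3·0.39] = 1073.54 + 384.787 = 1458.33.
Because errors are independent across components, Cov(Tᵢ,Tⱼ) = Cov(Xᵢ,Xⱼ); the off-diagonal part of the true-score variance is the same as above.
True-score variance = [20.9²·0.91 + 6.8²·0.74 + 24.3²·0.85] + 384.787 = 933.631 + 384.787 = 1318.42.
Reliability = 1318.42 / 1458.33 = 0.904.

0.904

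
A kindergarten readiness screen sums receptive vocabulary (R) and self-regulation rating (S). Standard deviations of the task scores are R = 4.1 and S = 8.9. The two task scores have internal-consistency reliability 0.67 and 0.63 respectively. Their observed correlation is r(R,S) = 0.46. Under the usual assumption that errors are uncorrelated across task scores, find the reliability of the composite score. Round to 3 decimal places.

Var(R+S) = 4.1² + 8.9² + 2·[4.1·8.9·0.46] = 96.02 + 33.5708 = 129.591.
With uncorrelated errors the cross-covariances are all true-score covariance, so they carry over unchanged; only the diagonal terms shrink to ρᵢσᵢ².
True-score variance = [4.1²·0.67 + 8.9²·0.63] + 33.5708 = 61.165 + 33.5708 = 94.7358.
Reliability = 94.7358 / 129.591 = 0.731.

0.731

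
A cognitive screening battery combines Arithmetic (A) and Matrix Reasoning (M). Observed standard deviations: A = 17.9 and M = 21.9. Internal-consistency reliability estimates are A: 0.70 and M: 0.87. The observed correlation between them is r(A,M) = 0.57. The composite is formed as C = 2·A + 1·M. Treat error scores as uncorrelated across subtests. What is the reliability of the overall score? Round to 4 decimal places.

0.8317

Var(C) = 2²·17.9² + 21.9² + 2·[2·17.9·21.9·0.57] = 1761.25 + 893.783 = 2655.03.
Because errors are independent across components, Cov(Tᵢ,Tⱼ) = Cov(Xᵢ,Xⱼ); the off-diagonal part of the true-score variance is the same as above.
True-score variance = [2²·17.9²·0.70 + 21.9²·0.87] + 893.783 = 1314.41 + 893.783 = 2208.19.
Reliability = 2208.19 / 2655.03 = 0.8317.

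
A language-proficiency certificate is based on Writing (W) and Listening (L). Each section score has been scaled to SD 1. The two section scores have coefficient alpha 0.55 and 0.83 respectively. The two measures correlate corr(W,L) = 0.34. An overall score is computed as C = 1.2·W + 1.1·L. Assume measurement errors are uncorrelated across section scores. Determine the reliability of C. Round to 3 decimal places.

Var(C) = 1.2² + 1.1² + 2·[1.32·0.34] = 2.65 + 0.8976 = 3.5476.
Under uncorrelated errors the observed covariances equal the true-score covariances, so only the own-variance terms attenuate.
True-score variance = [1.2²·0.55 + 1.1²·0.83] + 0.8976 = 1.7963 + 0.8976 = 2.6939.
Reliability = 2.6939 / 3.5476 = 0.759.

0.759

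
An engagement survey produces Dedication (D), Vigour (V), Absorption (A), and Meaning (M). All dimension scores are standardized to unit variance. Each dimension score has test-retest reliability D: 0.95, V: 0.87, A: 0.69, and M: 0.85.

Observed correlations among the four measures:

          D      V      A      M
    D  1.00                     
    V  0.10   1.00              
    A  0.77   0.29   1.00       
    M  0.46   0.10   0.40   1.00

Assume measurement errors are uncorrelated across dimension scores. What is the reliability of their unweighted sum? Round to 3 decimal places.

0.922

Var(D+V+A+M) = 4 + 2·[0.10 + 0.77 + 0.46 + 0.29 + 0.10 + 0.40] = 4 + 4.24 = 8.24.
Under uncorrelated errors the observed covariances equal the true-score covariances, so only the own-variance terms attenuate.
True-score variance = [0.95 + 0.87 + 0.69 + 0.85] + 4.24 = 3.36 + 4.24 = 7.6.
Reliability = 7.6 / 8.24 = 0.922.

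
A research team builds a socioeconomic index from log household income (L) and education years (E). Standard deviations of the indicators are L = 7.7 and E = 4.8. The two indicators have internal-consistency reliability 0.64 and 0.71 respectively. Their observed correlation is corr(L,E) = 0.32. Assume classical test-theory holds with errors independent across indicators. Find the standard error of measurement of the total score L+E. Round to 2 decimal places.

5.29

Var(total) = 82.33 + 23.6544 = 105.984.
True-score variance = 54.304 + 23.6544 = 77.9584, so reliability = 0.7356.
Error variance = 105.984 − 77.9584 = 28.026; SEM = √28.026 = 5.29.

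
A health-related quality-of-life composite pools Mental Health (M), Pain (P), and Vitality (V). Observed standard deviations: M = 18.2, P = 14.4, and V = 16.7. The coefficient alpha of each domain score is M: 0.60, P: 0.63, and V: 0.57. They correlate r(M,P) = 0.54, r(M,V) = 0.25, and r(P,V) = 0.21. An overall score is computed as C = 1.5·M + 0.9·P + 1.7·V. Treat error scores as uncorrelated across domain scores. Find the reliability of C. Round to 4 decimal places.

0.7326

Var(C) = 1.5²·18.2² + 0.9²·14.4² + 1.7²·16.7² + 2·[1.35·18.2·14.4·0.54 + 2.55·18.2·16.7·0.25 + 1.53·14.4·16.7·0.21] = 1719.24 + 924.169 = 2643.41.
Under uncorrelated errors the observed covariances equal the true-score covariances, so only the own-variance terms attenuate.
True-score variance = [1.5²·18.2²·0.60 + 0.9²·14.4²·0.63 + 1.7²·16.7²·0.57] + 924.169 = 1012.41 + 924.169 = 1936.57.
Reliability = 1936.57 / 2643.41 = 0.7326.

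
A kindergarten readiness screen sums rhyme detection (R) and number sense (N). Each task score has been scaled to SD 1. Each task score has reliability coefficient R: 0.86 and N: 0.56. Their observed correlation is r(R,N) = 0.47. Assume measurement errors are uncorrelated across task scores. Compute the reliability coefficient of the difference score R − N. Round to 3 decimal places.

Var(R−N) = 1 + 1 − 2·0.47 = 2 − 0.94 = 1.06.
Because errors are independent across components, Cov(Tᵢ,Tⱼ) = Cov(Xᵢ,Xⱼ); the off-diagonal part of the true-score variance is the same as above.
True-score variance = [0.86 + 0.56] − 0.94 = 1.42 − 0.94 = 0.48.
Reliability = 0.48 / 1.06 = 0.453.

0.453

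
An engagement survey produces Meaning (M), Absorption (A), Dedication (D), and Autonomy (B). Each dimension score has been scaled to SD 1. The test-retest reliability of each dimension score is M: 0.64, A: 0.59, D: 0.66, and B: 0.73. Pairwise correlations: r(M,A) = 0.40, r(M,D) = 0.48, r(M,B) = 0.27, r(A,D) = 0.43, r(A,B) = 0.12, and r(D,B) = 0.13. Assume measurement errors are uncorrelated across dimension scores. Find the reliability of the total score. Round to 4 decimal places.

0.8198

Var(M+A+D+B) = 4 + 2·[0.40 + 0.48 + 0.27 + 0.43 + 0.12 + 0.13] = 4 + 3.66 = 7.66.
Because errors are independent across components, Cov(Tᵢ,Tⱼ) = Cov(Xᵢ,Xⱼ); the off-diagonal part of the true-score variance is the same as above.
True-score variance = [0.64 + 0.59 + 0.66 + 0.73] + 3.66 = 2.62 + 3.66 = 6.28.
Reliability = 6.28 / 7.66 = 0.8198.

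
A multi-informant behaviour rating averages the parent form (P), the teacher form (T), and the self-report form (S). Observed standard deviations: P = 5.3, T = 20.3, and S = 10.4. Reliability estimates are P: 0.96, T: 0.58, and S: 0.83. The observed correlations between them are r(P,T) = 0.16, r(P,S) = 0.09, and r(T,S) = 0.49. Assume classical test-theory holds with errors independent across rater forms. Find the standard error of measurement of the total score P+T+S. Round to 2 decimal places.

13.88

Var(total) = 548.34 + 251.248 = 799.588.
True-score variance = 355.751 + 251.248 = 606.999, so reliability = 0.7591.
Error variance = 799.588 − 606.999 = 192.589; SEM = √192.589 = 13.88.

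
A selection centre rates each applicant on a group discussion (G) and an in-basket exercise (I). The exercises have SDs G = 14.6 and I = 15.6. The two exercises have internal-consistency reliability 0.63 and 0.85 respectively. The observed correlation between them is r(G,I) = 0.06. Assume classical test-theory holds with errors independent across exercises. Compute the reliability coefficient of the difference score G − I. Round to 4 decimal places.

Var(G−I) = 14.6² + 15.6² − 2·14.6·15.6·0.06 = 456.52 − 27.3312 = 429.189.
Under uncorrelated errors the observed covariances equal the true-score covariances, so only the own-variance terms attenuate.
True-score variance = [14.6²·0.63 + 15.6²·0.85] − 27.3312 = 341.147 − 27.3312 = 313.816.
Reliability = 313.816 / 429.189 = 0.7312.

0.7312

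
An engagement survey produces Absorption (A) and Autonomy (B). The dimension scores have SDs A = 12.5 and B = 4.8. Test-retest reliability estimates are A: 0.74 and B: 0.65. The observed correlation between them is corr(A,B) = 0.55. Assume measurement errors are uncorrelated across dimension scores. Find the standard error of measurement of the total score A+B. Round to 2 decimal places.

6.98

Var(total) = 179.29 + 66 = 245.29.
True-score variance = 130.601 + 66 = 196.601, so reliability = 0.8015.
Error variance = 245.29 − 196.601 = 48.689; SEM = √48.689 = 6.98.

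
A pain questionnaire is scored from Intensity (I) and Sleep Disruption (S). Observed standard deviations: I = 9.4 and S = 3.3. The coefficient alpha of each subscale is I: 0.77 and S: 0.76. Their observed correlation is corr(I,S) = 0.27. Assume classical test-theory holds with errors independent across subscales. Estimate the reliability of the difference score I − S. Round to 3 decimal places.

Var(I−S) = 9.4² + 3.3² − 2·9.4·3.3·0.27 = 99.25 − 16.7508 = 82.4992.
Under uncorrelated errors the observed covariances equal the true-score covariances, so only the own-variance terms attenuate.
True-score variance = [9.4²·0.77 + 3.3²·0.76] − 16.7508 = 76.3136 − 16.7508 = 59.5628.
Reliability = 59.5628 / 82.4992 = 0.722.

0.722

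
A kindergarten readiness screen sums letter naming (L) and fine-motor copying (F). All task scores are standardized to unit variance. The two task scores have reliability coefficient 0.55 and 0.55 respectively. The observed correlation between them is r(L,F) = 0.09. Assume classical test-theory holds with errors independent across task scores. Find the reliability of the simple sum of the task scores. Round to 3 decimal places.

0.587

Var(L+F) = 2 + 2·[0.09] = 2 + 0.18 = 2.18.
Under uncorrelated errors the observed covariances equal the true-score covariances, so only the own-variance terms attenuate.
True-score variance = [0.55 + 0.55] + 0.18 = 1.1 + 0.18 = 1.28.
Reliability = 1.28 / 2.18 = 0.587.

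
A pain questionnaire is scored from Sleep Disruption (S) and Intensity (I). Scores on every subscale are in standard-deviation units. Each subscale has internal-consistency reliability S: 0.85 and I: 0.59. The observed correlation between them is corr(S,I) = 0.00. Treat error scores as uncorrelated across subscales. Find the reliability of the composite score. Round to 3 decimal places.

Var(S+I) = 2 + 2·[0.00] = 2 + 0 = 2.
Under uncorrelated errors the observed covariances equal the true-score covariances, so only the own-variance terms attenuate.
True-score variance = [0.85 + 0.59] + 0 = 1.44 + 0 = 1.44.
Reliability = 1.44 / 2 = 0.720.

0.720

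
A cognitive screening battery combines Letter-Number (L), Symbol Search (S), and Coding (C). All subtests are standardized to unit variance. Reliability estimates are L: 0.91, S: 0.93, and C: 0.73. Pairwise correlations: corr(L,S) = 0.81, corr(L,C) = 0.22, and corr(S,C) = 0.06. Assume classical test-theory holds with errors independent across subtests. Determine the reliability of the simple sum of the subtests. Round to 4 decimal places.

0.9170

Var(L+S+C) = 3 + 2·[0.81 + 0.22 + 0.06] = 3 + 2.18 = 5.18.
Under uncorrelated errors the observed covariances equal the true-score covariances, so only the own-variance terms attenuate.
True-score variance = [0.91 + 0.93 + 0.73] + 2.18 = 2.57 + 2.18 = 4.75.
Reliability = 4.75 / 5.18 = 0.9170.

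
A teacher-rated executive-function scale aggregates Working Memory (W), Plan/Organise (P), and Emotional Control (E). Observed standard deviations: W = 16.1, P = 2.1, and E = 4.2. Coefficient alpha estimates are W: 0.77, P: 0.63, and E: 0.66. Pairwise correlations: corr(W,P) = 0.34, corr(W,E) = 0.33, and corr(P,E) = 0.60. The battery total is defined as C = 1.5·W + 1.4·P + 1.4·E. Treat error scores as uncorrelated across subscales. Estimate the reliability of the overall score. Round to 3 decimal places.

Var(C) = 1.5²·16.1² + 1.4²·2.1² + 1.4²·4.2² + 2·[2.1·16.1·2.1·0.34 + 2.1·16.1·4.2·0.33 + 1.96·2.1·4.2·0.60] = 626.441 + 162.747 = 789.187.
Under uncorrelated errors the observed covariances equal the true-score covariances, so only the own-variance terms attenuate.
True-score variance = [1.5²·16.1²·0.77 + 1.4²·2.1²·0.63 + 1.4²·4.2²·0.66] + 162.747 = 477.346 + 162.747 = 640.093.
Reliability = 640.093 / 789.187 = 0.811.

0.811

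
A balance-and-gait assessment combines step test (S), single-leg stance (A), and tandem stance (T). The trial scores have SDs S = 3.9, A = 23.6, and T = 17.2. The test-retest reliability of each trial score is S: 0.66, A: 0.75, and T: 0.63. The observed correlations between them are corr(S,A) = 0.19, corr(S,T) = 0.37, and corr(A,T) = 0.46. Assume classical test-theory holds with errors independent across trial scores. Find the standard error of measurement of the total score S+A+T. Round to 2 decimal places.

15.93

Var(total) = 868.01 + 458.061 = 1326.07.
True-score variance = 614.138 + 458.061 = 1072.2, so reliability = 0.8086.
Error variance = 1326.07 − 1072.2 = 253.872; SEM = √253.872 = 15.93.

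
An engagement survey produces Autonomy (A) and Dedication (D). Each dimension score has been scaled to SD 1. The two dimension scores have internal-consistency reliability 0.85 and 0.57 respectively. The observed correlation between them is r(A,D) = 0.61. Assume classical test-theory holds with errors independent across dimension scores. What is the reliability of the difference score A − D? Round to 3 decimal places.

Var(A−D) = 1 + 1 − 2·0.61 = 2 − 1.22 = 0.78.
Under uncorrelated errors the observed covariances equal the true-score covariances, so only the own-variance terms attenuate.
True-score variance = [0.85 + 0.57] − 1.22 = 1.42 − 1.22 = 0.2.
Reliability = 0.2 / 0.78 = 0.256.

0.256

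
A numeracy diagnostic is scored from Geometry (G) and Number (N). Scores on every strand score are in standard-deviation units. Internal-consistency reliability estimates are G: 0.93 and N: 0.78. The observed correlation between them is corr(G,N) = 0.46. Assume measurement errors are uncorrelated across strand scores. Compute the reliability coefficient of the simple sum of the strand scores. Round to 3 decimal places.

Var(G+N) = 2 + 2·[0.46] = 2 + 0.92 = 2.92.
With uncorrelated errors the cross-covariances are all true-score covariance, so they carry over unchanged; only the diagonal terms shrink to ρᵢσᵢ².
True-score variance = [0.93 + 0.78] + 0.92 = 1.71 + 0.92 = 2.63.
Reliability = 2.63 / 2.92 = 0.901.

0.901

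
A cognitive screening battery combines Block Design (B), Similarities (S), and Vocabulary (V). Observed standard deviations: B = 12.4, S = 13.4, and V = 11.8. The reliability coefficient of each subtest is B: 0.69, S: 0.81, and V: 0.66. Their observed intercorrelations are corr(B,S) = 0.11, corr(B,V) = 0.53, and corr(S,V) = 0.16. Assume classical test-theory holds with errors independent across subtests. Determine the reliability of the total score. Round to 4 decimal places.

Var(B+S+V) = 12.4² + 13.4² + 11.8² + 2·[12.4·13.4·0.11 + 12.4·11.8·0.53 + 13.4·11.8·0.16] = 472.56 + 242.253 = 714.813.
Under uncorrelated errors the observed covariances equal the true-score covariances, so only the own-variance terms attenuate.
True-score variance = [12.4²·0.69 + 13.4²·0.81 + 11.8²·0.66] + 242.253 = 343.436 + 242.253 = 585.689.
Reliability = 585.689 / 714.813 = 0.8194.

0.8194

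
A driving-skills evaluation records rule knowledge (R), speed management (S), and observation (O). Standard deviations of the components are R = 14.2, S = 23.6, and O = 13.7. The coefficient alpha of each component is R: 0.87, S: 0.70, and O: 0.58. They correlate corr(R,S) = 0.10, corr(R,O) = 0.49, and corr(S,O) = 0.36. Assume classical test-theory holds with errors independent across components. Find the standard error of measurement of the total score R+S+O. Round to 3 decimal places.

16.496

Var(total) = 946.29 + 490.464 = 1436.75.
True-score variance = 674.159 + 490.464 = 1164.62, so reliability = 0.8106.
Error variance = 1436.75 − 1164.62 = 272.131; SEM = √272.131 = 16.496.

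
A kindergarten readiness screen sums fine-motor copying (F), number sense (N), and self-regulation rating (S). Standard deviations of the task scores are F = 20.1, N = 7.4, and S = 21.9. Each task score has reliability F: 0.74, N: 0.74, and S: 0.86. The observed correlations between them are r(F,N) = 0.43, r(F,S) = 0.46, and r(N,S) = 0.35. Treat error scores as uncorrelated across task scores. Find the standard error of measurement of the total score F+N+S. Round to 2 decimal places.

Var(total) = 938.38 + 646.333 = 1584.71.
True-score variance = 751.954 + 646.333 = 1398.29, so reliability = 0.8824.
Error variance = 1584.71 − 1398.29 = 186.426; SEM = √186.426 = 13.65.

13.65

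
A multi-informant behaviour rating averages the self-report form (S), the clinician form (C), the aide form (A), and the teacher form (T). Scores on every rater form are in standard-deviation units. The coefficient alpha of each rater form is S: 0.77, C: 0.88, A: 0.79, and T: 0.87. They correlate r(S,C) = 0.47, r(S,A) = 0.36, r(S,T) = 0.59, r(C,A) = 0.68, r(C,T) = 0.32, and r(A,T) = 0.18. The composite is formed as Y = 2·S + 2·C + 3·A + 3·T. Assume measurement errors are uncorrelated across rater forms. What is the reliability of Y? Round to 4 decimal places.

Var(Y) = 2² + 2² + 3² + 3² + 2·[4·0.47 + 6·0.36 + 6·0.59 + 6·0.68 + 6·0.32 + 9·0.18] = 26 + 30.4 = 56.4.
With uncorrelated errors the cross-covariances are all true-score covariance, so they carry over unchanged; only the diagonal terms shrink to ρᵢσᵢ².
True-score variance = [2²·0.77 + 2²·0.88 + 3²·0.79 + 3²·0.87] + 30.4 = 21.54 + 30.4 = 51.94.
Reliability = 51.94 / 56.4 = 0.9209.

0.9209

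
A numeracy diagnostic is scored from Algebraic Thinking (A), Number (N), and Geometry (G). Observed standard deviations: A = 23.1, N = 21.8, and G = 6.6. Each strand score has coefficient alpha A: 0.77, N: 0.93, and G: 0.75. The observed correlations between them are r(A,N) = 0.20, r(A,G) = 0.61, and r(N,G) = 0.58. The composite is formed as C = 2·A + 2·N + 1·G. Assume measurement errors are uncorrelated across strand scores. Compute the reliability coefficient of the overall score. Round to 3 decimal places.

0.886

Var(C) = 2²·23.1² + 2²·21.8² + 6.6² + 2·[4·23.1·21.8·0.20 + 2·23.1·6.6·0.61 + 2·21.8·6.6·0.58] = 4078.96 + 1511.53 = 5590.49.
Under uncorrelated errors the observed covariances equal the true-score covariances, so only the own-variance terms attenuate.
True-score variance = [2²·23.1²·0.77 + 2²·21.8²·0.93 + 6.6²·0.75] + 1511.53 = 3444.08 + 1511.53 = 4955.61.
Reliability = 4955.61 / 5590.49 = 0.886.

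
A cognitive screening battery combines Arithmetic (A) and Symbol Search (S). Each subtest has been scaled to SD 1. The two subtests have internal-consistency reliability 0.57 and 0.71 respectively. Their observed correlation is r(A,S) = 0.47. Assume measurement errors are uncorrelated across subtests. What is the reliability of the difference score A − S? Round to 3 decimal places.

0.321

Var(A−S) = 1 + 1 − 2·0.47 = 2 − 0.94 = 1.06.
Under uncorrelated errors the observed covariances equal the true-score covariances, so only the own-variance terms attenuate.
True-score variance = [0.57 + 0.71] − 0.94 = 1.28 − 0.94 = 0.34.
Reliability = 0.34 / 1.06 = 0.321.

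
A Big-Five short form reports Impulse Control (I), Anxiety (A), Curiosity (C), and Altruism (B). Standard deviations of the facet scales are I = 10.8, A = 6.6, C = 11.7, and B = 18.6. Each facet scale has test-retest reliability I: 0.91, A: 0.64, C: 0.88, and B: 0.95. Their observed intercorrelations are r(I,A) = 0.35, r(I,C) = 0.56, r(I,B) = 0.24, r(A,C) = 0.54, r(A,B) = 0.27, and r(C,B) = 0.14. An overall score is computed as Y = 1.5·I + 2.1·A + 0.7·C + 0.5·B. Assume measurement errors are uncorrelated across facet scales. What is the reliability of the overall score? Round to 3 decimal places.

Var(Y) = 1.5²·10.8² + 2.1²·6.6² + 0.7²·11.7² + 0.5²·18.6² + 2·[3.15·10.8·6.6·0.35 + 1.05·10.8·11.7·0.56 + 0.75·10.8·18.6·0.24 + 1.47·6.6·11.7·0.54 + 1.05·6.6·18.6·0.27 + 0.35·11.7·18.6·0.14] = 608.106 + 591.615 = 1199.72.
Because errors are independent across components, Cov(Tᵢ,Tⱼ) = Cov(Xᵢ,Xⱼ); the off-diagonal part of the true-score variance is the same as above.
True-score variance = [1.5²·10.8²·0.91 + 2.1²·6.6²·0.64 + 0.7²·11.7²·0.88 + 0.5²·18.6²·0.95] + 591.615 = 502.957 + 591.615 = 1094.57.
Reliability = 1094.57 / 1199.72 = 0.912.

0.912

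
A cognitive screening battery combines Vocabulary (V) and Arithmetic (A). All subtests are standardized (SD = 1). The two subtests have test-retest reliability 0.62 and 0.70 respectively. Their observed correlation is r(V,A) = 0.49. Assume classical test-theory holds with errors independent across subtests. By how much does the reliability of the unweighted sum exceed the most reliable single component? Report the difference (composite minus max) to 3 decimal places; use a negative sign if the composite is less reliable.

0.072

Var(sum) = 2 + 0.98 = 2.98; true-score variance = 1.32 + 0.98 = 2.3; composite reliability = 0.7718.
Max component reliability = 0.7000.
Difference = 0.7718 − 0.7000 = 0.072.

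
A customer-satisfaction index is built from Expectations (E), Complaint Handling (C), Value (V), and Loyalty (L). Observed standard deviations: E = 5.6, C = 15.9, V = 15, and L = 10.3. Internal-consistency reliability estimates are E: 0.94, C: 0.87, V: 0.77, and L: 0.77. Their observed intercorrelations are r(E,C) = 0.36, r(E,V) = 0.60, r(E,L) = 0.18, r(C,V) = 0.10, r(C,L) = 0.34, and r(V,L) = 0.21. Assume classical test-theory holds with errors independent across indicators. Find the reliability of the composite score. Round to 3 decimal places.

0.892

Var(E+C+V+L) = 5.6² + 15.9² + 15² + 10.3² + 2·[5.6·15.9·0.36 + 5.6·15·0.60 + 5.6·10.3·0.18 + 15.9·15·0.10 + 15.9·10.3·0.34 + 15·10.3·0.21] = 615.26 + 409.627 = 1024.89.
Under uncorrelated errors the observed covariances equal the true-score covariances, so only the own-variance terms attenuate.
True-score variance = [5.6²·0.94 + 15.9²·0.87 + 15²·0.77 + 10.3²·0.77] + 409.627 = 504.362 + 409.627 = 913.99.
Reliability = 913.99 / 1024.89 = 0.892.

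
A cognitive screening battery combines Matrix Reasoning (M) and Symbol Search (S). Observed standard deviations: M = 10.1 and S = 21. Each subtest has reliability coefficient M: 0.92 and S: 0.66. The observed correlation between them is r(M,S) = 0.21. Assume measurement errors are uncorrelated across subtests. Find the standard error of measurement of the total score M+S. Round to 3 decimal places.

Var(total) = 543.01 + 89.082 = 632.092.
True-score variance = 384.909 + 89.082 = 473.991, so reliability = 0.7499.
Error variance = 632.092 − 473.991 = 158.101; SEM = √158.101 = 12.574.

12.574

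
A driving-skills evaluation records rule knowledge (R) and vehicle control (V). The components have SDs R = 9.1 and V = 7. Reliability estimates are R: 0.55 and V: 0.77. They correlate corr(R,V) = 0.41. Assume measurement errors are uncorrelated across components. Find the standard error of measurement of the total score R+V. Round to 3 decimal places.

6.967

Var(total) = 131.81 + 52.234 = 184.044.
True-score variance = 83.2755 + 52.234 = 135.51, so reliability = 0.7363.
Error variance = 184.044 − 135.51 = 48.5345; SEM = √48.5345 = 6.967.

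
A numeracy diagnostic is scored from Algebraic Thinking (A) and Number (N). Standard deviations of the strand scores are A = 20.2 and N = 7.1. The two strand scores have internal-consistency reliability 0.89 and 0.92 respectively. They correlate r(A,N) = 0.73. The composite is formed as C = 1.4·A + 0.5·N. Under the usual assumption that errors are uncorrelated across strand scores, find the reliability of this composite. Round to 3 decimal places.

Var(C) = 1.4²·20.2² + 0.5²·7.1² + 2·[0.7·20.2·7.1·0.73] = 812.361 + 146.575 = 958.936.
Because errors are independent across components, Cov(Tᵢ,Tⱼ) = Cov(Xᵢ,Xⱼ); the off-diagonal part of the true-score variance is the same as above.
True-score variance = [1.4²·20.2²·0.89 + 0.5²·7.1²·0.92] + 146.575 = 723.379 + 146.575 = 869.955.
Reliability = 869.955 / 958.936 = 0.907.

0.907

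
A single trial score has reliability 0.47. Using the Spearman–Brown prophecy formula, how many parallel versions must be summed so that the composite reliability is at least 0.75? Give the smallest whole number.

k ≥ ρ*(1−ρ₁)/(ρ₁(1−ρ*)) = 0.75·0.53 / (0.47·0.25) = 3.383.
Smallest integer k = 4.

4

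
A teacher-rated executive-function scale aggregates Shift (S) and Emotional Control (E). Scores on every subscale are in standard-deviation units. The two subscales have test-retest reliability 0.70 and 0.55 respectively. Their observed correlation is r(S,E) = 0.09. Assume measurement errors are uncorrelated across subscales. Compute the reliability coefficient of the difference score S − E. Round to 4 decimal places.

Var(S−E) = 1 + 1 − 2·0.09 = 2 − 0.18 = 1.82.
Under uncorrelated errors the observed covariances equal the true-score covariances, so only the own-variance terms attenuate.
True-score variance = [0.70 + 0.55] − 0.18 = 1.25 − 0.18 = 1.07.
Reliability = 1.07 / 1.82 = 0.5879.

0.5879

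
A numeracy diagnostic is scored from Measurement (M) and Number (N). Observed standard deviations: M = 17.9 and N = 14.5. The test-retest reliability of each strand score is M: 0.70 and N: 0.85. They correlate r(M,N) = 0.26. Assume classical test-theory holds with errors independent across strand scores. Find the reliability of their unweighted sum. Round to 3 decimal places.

Var(M+N) = 17.9² + 14.5² + 2·[17.9·14.5·0.26] = 530.66 + 134.966 = 665.626.
Under uncorrelated errors the observed covariances equal the true-score covariances, so only the own-variance terms attenuate.
True-score variance = [17.9²·0.70 + 14.5²·0.85] + 134.966 = 402.999 + 134.966 = 537.965.
Reliability = 537.965 / 665.626 = 0.808.

0.808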